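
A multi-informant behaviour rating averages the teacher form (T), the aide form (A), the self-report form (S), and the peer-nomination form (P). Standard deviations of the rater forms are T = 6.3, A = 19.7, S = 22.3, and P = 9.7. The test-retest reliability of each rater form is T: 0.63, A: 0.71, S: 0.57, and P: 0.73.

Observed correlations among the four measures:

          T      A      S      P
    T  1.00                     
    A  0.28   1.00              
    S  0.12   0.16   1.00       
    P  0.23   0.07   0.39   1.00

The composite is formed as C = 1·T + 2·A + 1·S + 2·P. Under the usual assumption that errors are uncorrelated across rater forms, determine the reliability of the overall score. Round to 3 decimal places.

Var(C) = 6.3² + 2²·19.7² + 22.3² + 2²·9.7² + 2·[2·6.3·19.7·0.28 + 6.3·22.3·0.12 + 2·6.3·9.7·0.23 + 2·19.7·22.3·0.16 + 4·19.7·9.7·0.07 + 2·22.3·9.7·0.39] = 2465.7 + 954.554 = 3420.25.
Under uncorrelated errors the observed covariances equal the true-score covariances, so only the own-variance terms attenuate.
True-score variance = [6.3²·0.63 + 2²·19.7²·0.71 + 22.3²·0.57 + 2²·9.7²·0.73] + 954.554 = 1685.38 + 954.554 = 2639.93.
Reliability = 2639.93 / 3420.25 = 0.772.

0.772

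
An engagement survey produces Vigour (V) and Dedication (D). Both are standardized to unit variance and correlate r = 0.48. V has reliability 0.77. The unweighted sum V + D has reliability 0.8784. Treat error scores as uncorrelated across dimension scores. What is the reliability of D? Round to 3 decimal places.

Var(V+D) = 2 + 2·0.48 = 2.960.
True-score variance = ρ_V + ρ_D + 2·0.48, so 0.8784 = (0.77 + ρ_D + 0.96) / 2.960.
ρ_D = 0.8784·2.960 − 0.77 − 0.96 = 0.870.

0.870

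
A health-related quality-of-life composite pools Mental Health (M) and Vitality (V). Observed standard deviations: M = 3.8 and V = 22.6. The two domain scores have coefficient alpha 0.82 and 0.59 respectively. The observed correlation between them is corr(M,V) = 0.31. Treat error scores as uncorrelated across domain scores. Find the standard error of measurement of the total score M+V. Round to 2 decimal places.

Var(total) = 525.2 + 53.2456 = 578.446.
True-score variance = 313.189 + 53.2456 = 366.435, so reliability = 0.6335.
Error variance = 578.446 − 366.435 = 212.011; SEM = √212.011 = 14.56.

14.56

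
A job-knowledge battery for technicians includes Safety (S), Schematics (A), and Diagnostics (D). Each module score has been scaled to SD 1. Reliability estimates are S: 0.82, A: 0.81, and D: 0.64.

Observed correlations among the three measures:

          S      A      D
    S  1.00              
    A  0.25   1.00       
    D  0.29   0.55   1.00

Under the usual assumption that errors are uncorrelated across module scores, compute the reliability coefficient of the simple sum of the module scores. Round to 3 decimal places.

0.859

Var(S+A+D) = 3 + 2·[0.25 + 0.29 + 0.55] = 3 + 2.18 = 5.18.
With uncorrelated errors the cross-covariances are all true-score covariance, so they carry over unchanged; only the diagonal terms shrink to ρᵢσᵢ².
True-score variance = [0.82 + 0.81 + 0.64] + 2.18 = 2.27 + 2.18 = 4.45.
Reliability = 4.45 / 5.18 = 0.859.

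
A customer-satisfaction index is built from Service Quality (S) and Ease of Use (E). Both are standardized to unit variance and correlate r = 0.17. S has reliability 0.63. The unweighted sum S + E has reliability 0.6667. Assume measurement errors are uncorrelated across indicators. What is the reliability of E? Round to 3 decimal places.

Var(S+E) = 2 + 2·0.17 = 2.340.
True-score variance = ρ_S + ρ_E + 2·0.17, so 0.6667 = (0.63 + ρ_E + 0.34) / 2.340.
ρ_E = 0.6667·2.340 − 0.63 − 0.34 = 0.590.

0.590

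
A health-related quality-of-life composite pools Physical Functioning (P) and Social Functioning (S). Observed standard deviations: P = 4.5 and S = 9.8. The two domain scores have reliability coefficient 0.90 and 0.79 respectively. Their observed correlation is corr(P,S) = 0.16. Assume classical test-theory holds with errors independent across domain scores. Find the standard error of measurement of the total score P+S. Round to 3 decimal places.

4.711

Var(total) = 116.29 + 14.112 = 130.402.
True-score variance = 94.0966 + 14.112 = 108.209, so reliability = 0.8298.
Error variance = 130.402 − 108.209 = 22.1934; SEM = √22.1934 = 4.711.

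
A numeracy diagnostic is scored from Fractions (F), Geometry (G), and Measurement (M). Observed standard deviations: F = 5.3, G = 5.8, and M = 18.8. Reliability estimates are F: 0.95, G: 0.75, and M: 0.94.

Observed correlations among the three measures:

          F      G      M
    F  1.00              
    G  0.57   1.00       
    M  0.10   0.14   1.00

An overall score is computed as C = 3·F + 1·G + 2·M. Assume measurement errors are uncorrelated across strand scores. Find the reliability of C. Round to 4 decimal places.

0.9467

Var(C) = 3²·5.3² + 5.8² + 2²·18.8² + 2·[3·5.3·5.8·0.57 + 6·5.3·18.8·0.10 + 2·5.8·18.8·0.14] = 1700.21 + 285.761 = 1985.97.
Because errors are independent across components, Cov(Tᵢ,Tⱼ) = Cov(Xᵢ,Xⱼ); the off-diagonal part of the true-score variance is the same as above.
True-score variance = [3²·5.3²·0.95 + 5.8²·0.75 + 2²·18.8²·0.94] + 285.761 = 1594.33 + 285.761 = 1880.1.
Reliability = 1880.1 / 1985.97 = 0.9467.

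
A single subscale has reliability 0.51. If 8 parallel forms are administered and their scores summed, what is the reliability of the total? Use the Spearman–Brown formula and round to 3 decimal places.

ρ_k = kρ / (1 + (k−1)ρ) = 8·0.51 / (1 + 7·0.51) = 4.080 / 4.570 = 0.893.

0.893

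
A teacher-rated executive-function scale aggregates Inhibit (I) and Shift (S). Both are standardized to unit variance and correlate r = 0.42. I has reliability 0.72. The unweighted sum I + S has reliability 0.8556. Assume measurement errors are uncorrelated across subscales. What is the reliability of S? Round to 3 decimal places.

Var(I+S) = 2 + 2·0.42 = 2.840.
True-score variance = ρ_I + ρ_S + 2·0.42, so 0.8556 = (0.72 + ρ_S + 0.84) / 2.840.
ρ_S = 0.8556·2.840 − 0.72 − 0.84 = 0.870.

0.870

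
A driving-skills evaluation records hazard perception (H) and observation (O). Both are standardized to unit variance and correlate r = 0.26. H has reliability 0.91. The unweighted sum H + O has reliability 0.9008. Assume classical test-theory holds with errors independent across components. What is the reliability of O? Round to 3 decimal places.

0.840

Var(H+O) = 2 + 2·0.26 = 2.520.
True-score variance = ρ_H + ρ_O + 2·0.26, so 0.9008 = (0.91 + ρ_O + 0.52) / 2.520.
ρ_O = 0.9008·2.520 − 0.91 − 0.52 = 0.840.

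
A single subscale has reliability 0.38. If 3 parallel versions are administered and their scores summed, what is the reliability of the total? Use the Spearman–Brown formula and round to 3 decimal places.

ρ_k = kρ / (1 + (k−1)ρ) = 3·0.38 / (1 + 2·0.38) = 1.140 / 1.760 = 0.648.

0.648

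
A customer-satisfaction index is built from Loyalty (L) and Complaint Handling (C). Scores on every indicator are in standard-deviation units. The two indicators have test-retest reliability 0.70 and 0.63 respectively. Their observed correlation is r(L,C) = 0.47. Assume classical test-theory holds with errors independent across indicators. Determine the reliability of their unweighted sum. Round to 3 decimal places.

0.772

Var(L+C) = 2 + 2·[0.47] = 2 + 0.94 = 2.94.
Because errors are independent across components, Cov(Tᵢ,Tⱼ) = Cov(Xᵢ,Xⱼ); the off-diagonal part of the true-score variance is the same as above.
True-score variance = [0.70 + 0.63] + 0.94 = 1.33 + 0.94 = 2.27.
Reliability = 2.27 / 2.94 = 0.772.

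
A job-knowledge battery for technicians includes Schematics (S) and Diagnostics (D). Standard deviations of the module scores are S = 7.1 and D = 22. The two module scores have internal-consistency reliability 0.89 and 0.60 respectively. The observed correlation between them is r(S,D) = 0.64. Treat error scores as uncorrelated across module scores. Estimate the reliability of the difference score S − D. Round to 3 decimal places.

Var(S−D) = 7.1² + 22² − 2·7.1·22·0.64 = 534.41 − 199.936 = 334.474.
Under uncorrelated errors the observed covariances equal the true-score covariances, so only the own-variance terms attenuate.
True-score variance = [7.1²·0.89 + 22²·0.60] − 199.936 = 335.265 − 199.936 = 135.329.
Reliability = 135.329 / 334.474 = 0.405.

0.405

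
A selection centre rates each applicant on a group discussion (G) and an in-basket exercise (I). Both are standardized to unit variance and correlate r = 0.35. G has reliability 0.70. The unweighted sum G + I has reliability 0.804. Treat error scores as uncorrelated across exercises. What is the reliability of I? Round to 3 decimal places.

0.771

Var(G+I) = 2 + 2·0.35 = 2.700.
True-score variance = ρ_G + ρ_I + 2·0.35, so 0.804 = (0.70 + ρ_I + 0.70) / 2.700.
ρ_I = 0.804·2.700 − 0.70 − 0.70 = 0.771.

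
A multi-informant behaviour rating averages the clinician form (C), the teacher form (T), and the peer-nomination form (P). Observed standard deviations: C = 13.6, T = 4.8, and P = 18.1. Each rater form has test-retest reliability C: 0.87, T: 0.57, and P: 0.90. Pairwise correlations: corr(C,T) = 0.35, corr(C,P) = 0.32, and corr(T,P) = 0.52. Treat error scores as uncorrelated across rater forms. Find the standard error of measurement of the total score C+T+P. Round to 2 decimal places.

8.17

Var(total) = 535.61 + 293.594 = 829.204.
True-score variance = 468.897 + 293.594 = 762.491, so reliability = 0.9195.
Error variance = 829.204 − 762.491 = 66.713; SEM = √66.713 = 8.17.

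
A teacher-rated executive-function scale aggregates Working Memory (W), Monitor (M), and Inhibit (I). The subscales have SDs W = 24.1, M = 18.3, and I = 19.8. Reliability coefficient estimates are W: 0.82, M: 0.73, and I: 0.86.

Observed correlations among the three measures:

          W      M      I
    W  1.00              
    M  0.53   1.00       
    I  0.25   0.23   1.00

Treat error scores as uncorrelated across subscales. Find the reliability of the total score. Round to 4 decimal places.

Var(W+M+I) = 24.1² + 18.3² + 19.8² + 2·[24.1·18.3·0.53 + 24.1·19.8·0.25 + 18.3·19.8·0.23] = 1307.74 + 872.758 = 2180.5.
With uncorrelated errors the cross-covariances are all true-score covariance, so they carry over unchanged; only the diagonal terms shrink to ρᵢσᵢ².
True-score variance = [24.1²·0.82 + 18.3²·0.73 + 19.8²·0.86] + 872.758 = 1057.89 + 872.758 = 1930.65.
Reliability = 1930.65 / 2180.5 = 0.8854.

0.8854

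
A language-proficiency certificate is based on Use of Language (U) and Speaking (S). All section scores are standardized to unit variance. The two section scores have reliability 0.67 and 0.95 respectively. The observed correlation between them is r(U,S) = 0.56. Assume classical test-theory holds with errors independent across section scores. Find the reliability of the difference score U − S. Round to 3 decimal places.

Var(U−S) = 1 + 1 − 2·0.56 = 2 − 1.12 = 0.88.
With uncorrelated errors the cross-covariances are all true-score covariance, so they carry over unchanged; only the diagonal terms shrink to ρᵢσᵢ².
True-score variance = [0.67 + 0.95] − 1.12 = 1.62 − 1.12 = 0.5.
Reliability = 0.5 / 0.88 = 0.568.

0.568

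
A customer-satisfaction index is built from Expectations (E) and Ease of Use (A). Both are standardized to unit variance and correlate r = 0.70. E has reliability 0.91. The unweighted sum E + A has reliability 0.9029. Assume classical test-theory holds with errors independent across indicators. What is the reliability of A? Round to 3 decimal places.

Var(E+A) = 2 + 2·0.70 = 3.400.
True-score variance = ρ_E + ρ_A + 2·0.70, so 0.9029 = (0.91 + ρ_A + 1.40) / 3.400.
ρ_A = 0.9029·3.400 − 0.91 − 1.40 = 0.760.

0.760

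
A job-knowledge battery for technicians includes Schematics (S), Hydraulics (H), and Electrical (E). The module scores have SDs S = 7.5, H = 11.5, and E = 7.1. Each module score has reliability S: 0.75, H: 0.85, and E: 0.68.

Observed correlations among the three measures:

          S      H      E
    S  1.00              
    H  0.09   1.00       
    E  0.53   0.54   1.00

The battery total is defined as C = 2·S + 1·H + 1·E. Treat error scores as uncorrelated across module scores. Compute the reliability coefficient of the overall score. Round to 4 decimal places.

Var(C) = 2²·7.5² + 11.5² + 7.1² + 2·[2·7.5·11.5·0.09 + 2·7.5·7.1·0.53 + 11.5·7.1·0.54] = 407.66 + 232.122 = 639.782.
Because errors are independent across components, Cov(Tᵢ,Tⱼ) = Cov(Xᵢ,Xⱼ); the off-diagonal part of the true-score variance is the same as above.
True-score variance = [2²·7.5²·0.75 + 11.5²·0.85 + 7.1²·0.68] + 232.122 = 315.441 + 232.122 = 547.563.
Reliability = 547.563 / 639.782 = 0.8559.

0.8559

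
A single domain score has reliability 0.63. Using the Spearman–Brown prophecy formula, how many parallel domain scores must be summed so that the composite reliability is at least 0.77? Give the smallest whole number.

k ≥ ρ*(1−ρ₁)/(ρ₁(1−ρ*)) = 0.77·0.37 / (0.63·0.23) = 1.966.
Smallest integer k = 2.

2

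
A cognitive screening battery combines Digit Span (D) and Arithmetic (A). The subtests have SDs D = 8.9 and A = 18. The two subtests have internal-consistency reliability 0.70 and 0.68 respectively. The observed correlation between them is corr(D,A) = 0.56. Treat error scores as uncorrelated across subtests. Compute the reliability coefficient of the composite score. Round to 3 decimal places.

Var(D+A) = 8.9² + 18² + 2·[8.9·18·0.56] = 403.21 + 179.424 = 582.634.
With uncorrelated errors the cross-covariances are all true-score covariance, so they carry over unchanged; only the diagonal terms shrink to ρᵢσᵢ².
True-score variance = [8.9²·0.70 + 18²·0.68] + 179.424 = 275.767 + 179.424 = 455.191.
Reliability = 455.191 / 582.634 = 0.781.

0.781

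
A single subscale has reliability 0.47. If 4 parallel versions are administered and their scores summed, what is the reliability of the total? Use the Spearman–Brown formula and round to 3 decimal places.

ρ_k = kρ / (1 + (k−1)ρ) = 4·0.47 / (1 + 3·0.47) = 1.880 / 2.410 = 0.780.

0.780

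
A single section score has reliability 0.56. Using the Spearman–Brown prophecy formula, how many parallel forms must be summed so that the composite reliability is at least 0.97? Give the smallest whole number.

k ≥ ρ*(1−ρ₁)/(ρ₁(1−ρ*)) = 0.97·0.44 / (0.56·0.03) = 25.405.
Smallest integer k = 26.

26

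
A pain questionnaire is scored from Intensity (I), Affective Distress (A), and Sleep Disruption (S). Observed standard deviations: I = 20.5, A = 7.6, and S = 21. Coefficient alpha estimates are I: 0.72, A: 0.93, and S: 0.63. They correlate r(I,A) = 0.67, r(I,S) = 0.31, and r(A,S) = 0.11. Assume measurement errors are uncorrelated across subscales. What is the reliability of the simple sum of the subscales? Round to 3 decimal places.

0.801

Var(I+A+S) = 20.5² + 7.6² + 21² + 2·[20.5·7.6·0.67 + 20.5·21·0.31 + 7.6·21·0.11] = 919.01 + 510.794 = 1429.8.
Under uncorrelated errors the observed covariances equal the true-score covariances, so only the own-variance terms attenuate.
True-score variance = [20.5²·0.72 + 7.6²·0.93 + 21²·0.63] + 510.794 = 634.127 + 510.794 = 1144.92.
Reliability = 1144.92 / 1429.8 = 0.801.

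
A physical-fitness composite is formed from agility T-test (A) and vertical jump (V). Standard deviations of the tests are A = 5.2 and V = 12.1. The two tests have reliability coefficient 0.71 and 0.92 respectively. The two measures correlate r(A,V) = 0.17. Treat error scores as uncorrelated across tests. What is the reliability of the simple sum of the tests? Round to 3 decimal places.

Var(A+V) = 5.2² + 12.1² + 2·[5.2·12.1·0.17] = 173.45 + 21.3928 = 194.843.
With uncorrelated errors the cross-covariances are all true-score covariance, so they carry over unchanged; only the diagonal terms shrink to ρᵢσᵢ².
True-score variance = [5.2²·0.71 + 12.1²·0.92] + 21.3928 = 153.896 + 21.3928 = 175.288.
Reliability = 175.288 / 194.843 = 0.900.

0.900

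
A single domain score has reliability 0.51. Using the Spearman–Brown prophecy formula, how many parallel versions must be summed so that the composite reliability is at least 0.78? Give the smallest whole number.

4

k ≥ ρ*(1−ρ₁)/(ρ₁(1−ρ*)) = 0.78·0.49 / (0.51·0.22) = 3.406.
Smallest integer k = 4.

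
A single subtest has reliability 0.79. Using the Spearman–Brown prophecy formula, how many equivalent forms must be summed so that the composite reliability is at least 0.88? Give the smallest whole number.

2

k ≥ ρ*(1−ρ₁)/(ρ₁(1−ρ*)) = 0.88·0.21 / (0.79·0.12) = 1.949.
Smallest integer k = 2.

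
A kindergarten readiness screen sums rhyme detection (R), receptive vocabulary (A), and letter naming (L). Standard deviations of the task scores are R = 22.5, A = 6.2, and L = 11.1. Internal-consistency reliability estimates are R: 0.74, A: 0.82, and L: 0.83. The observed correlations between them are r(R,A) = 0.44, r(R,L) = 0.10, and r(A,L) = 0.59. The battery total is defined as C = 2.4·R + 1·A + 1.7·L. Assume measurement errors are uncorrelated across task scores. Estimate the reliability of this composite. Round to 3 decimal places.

Var(C) = 2.4²·22.5² + 6.2² + 1.7²·11.1² + 2·[2.4·22.5·6.2·0.44 + 4.08·22.5·11.1·0.10 + 1.7·6.2·11.1·0.59] = 3310.52 + 636.473 = 3946.99.
Because errors are independent across components, Cov(Tᵢ,Tⱼ) = Cov(Xᵢ,Xⱼ); the off-diagonal part of the true-score variance is the same as above.
True-score variance = [2.4²·22.5²·0.74 + 6.2²·0.82 + 1.7²·11.1²·0.83] + 636.473 = 2484.9 + 636.473 = 3121.38.
Reliability = 3121.38 / 3946.99 = 0.791.

0.791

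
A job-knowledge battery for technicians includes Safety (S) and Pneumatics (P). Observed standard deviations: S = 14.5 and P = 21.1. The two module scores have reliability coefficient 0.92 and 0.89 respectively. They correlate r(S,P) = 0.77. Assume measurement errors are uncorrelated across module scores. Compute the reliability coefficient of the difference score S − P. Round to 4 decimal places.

Var(S−P) = 14.5² + 21.1² − 2·14.5·21.1·0.77 = 655.46 − 471.163 = 184.297.
With uncorrelated errors the cross-covariances are all true-score covariance, so they carry over unchanged; only the diagonal terms shrink to ρᵢσᵢ².
True-score variance = [14.5²·0.92 + 21.1²·0.89] − 471.163 = 589.667 − 471.163 = 118.504.
Reliability = 118.504 / 184.297 = 0.6430.

0.6430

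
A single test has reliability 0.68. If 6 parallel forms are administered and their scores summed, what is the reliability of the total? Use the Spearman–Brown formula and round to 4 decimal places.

ρ_k = kρ / (1 + (k−1)ρ) = 6·0.68 / (1 + 5·0.68) = 4.080 / 4.400 = 0.9273.

0.9273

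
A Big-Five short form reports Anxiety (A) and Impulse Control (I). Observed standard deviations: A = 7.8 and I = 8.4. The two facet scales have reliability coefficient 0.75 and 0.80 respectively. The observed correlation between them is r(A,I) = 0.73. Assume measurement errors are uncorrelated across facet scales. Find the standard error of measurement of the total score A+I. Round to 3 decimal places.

5.415

Var(total) = 131.4 + 95.6592 = 227.059.
True-score variance = 102.078 + 95.6592 = 197.737, so reliability = 0.8709.
Error variance = 227.059 − 197.737 = 29.322; SEM = √29.322 = 5.415.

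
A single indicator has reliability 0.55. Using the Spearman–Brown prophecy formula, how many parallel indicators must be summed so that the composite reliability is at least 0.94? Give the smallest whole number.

13

k ≥ ρ*(1−ρ₁)/(ρ₁(1−ρ*)) = 0.94·0.45 / (0.55·0.06) = 12.818.
Smallest integer k = 13.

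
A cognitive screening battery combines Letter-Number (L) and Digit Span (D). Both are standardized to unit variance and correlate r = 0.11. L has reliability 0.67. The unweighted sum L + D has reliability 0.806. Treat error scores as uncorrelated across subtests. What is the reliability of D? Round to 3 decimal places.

Var(L+D) = 2 + 2·0.11 = 2.220.
True-score variance = ρ_L + ρ_D + 2·0.11, so 0.806 = (0.67 + ρ_D + 0.22) / 2.220.
ρ_D = 0.806·2.220 − 0.67 − 0.22 = 0.899.

0.899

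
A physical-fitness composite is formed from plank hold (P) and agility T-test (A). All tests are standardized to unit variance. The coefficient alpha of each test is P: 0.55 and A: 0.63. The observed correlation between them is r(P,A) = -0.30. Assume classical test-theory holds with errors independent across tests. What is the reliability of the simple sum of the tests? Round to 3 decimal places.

0.414

Var(P+A) = 2 + 2·[(-0.30)] = 2 − 0.6 = 1.4.
Under uncorrelated errors the observed covariances equal the true-score covariances, so only the own-variance terms attenuate.
True-score variance = [0.55 + 0.63] − 0.6 = 1.18 − 0.6 = 0.58.
Reliability = 0.58 / 1.4 = 0.414.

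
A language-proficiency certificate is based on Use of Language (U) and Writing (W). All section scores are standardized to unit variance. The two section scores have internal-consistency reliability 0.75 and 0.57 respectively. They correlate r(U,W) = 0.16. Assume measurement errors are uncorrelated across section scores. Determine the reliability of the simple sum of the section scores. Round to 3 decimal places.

Var(U+W) = 2 + 2·[0.16] = 2 + 0.32 = 2.32.
Because errors are independent across components, Cov(Tᵢ,Tⱼ) = Cov(Xᵢ,Xⱼ); the off-diagonal part of the true-score variance is the same as above.
True-score variance = [0.75 + 0.57] + 0.32 = 1.32 + 0.32 = 1.64.
Reliability = 1.64 / 2.32 = 0.707.

0.707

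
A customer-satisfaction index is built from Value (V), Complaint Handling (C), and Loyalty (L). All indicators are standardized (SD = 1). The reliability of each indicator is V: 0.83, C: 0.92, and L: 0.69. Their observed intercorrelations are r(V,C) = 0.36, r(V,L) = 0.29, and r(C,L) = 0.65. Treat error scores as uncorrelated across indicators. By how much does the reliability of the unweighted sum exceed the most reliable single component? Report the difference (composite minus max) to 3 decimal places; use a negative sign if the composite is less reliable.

-0.020

Var(sum) = 3 + 2.6 = 5.6; true-score variance = 2.44 + 2.6 = 5.04; composite reliability = 0.9000.
Max component reliability = 0.9200.
Difference = 0.9000 − 0.9200 = -0.020.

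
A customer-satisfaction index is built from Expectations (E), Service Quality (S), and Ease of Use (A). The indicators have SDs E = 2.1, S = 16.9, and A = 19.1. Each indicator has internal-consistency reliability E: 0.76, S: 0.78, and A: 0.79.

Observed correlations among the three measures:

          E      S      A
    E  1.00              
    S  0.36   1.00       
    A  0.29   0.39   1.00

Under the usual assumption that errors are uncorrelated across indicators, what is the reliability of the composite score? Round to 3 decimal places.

Var(E+S+A) = 2.1² + 16.9² + 19.1² + 2·[2.1·16.9·0.36 + 2.1·19.1·0.29 + 16.9·19.1·0.39] = 654.83 + 300.593 = 955.423.
With uncorrelated errors the cross-covariances are all true-score covariance, so they carry over unchanged; only the diagonal terms shrink to ρᵢσᵢ².
True-score variance = [2.1²·0.76 + 16.9²·0.78 + 19.1²·0.79] + 300.593 = 514.327 + 300.593 = 814.92.
Reliability = 814.92 / 955.423 = 0.853.

0.853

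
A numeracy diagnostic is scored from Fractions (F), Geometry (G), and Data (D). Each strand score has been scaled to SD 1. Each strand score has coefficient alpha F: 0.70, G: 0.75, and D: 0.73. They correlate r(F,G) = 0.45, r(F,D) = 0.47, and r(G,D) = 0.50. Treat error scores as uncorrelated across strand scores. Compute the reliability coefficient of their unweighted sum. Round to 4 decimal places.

0.8596

Var(F+G+D) = 3 + 2·[0.45 + 0.47 + 0.50] = 3 + 2.84 = 5.84.
Because errors are independent across components, Cov(Tᵢ,Tⱼ) = Cov(Xᵢ,Xⱼ); the off-diagonal part of the true-score variance is the same as above.
True-score variance = [0.70 + 0.75 + 0.73] + 2.84 = 2.18 + 2.84 = 5.02.
Reliability = 5.02 / 5.84 = 0.8596.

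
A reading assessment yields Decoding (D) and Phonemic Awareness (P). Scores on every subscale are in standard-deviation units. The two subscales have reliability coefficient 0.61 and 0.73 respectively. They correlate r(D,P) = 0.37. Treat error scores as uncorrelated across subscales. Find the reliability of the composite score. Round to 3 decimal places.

Var(D+P) = 2 + 2·[0.37] = 2 + 0.74 = 2.74.
Under uncorrelated errors the observed covariances equal the true-score covariances, so only the own-variance terms attenuate.
True-score variance = [0.61 + 0.73] + 0.74 = 1.34 + 0.74 = 2.08.
Reliability = 2.08 / 2.74 = 0.759.

0.759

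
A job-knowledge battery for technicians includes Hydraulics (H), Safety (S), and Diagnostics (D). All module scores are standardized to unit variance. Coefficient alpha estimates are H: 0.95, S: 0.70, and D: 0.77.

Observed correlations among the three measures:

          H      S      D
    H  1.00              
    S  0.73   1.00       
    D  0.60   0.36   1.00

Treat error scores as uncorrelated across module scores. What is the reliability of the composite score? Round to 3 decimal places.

0.909

Var(H+S+D) = 3 + 2·[0.73 + 0.60 + 0.36] = 3 + 3.38 = 6.38.
Under uncorrelated errors the observed covariances equal the true-score covariances, so only the own-variance terms attenuate.
True-score variance = [0.95 + 0.70 + 0.77] + 3.38 = 2.42 + 3.38 = 5.8.
Reliability = 5.8 / 6.38 = 0.909.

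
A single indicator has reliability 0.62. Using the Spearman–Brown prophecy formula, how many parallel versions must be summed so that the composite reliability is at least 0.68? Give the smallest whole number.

2

k ≥ ρ*(1−ρ₁)/(ρ₁(1−ρ*)) = 0.68·0.38 / (0.62·0.32) = 1.302.
Smallest integer k = 2.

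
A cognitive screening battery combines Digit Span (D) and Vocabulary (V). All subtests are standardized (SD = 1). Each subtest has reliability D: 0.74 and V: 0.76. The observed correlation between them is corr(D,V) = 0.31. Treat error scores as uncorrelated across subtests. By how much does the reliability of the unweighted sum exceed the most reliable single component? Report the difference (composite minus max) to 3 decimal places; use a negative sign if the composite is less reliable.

Var(sum) = 2 + 0.62 = 2.62; true-score variance = 1.5 + 0.62 = 2.12; composite reliability = 0.8092.
Max component reliability = 0.7600.
Difference = 0.8092 − 0.7600 = 0.049.

0.049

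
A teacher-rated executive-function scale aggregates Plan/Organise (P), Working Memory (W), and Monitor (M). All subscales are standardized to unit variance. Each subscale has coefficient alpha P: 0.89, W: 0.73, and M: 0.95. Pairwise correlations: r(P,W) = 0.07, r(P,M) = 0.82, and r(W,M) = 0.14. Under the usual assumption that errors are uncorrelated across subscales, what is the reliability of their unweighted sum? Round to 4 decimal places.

Var(P+W+M) = 3 + 2·[0.07 + 0.82 + 0.14] = 3 + 2.06 = 5.06.
With uncorrelated errors the cross-covariances are all true-score covariance, so they carry over unchanged; only the diagonal terms shrink to ρᵢσᵢ².
True-score variance = [0.89 + 0.73 + 0.95] + 2.06 = 2.57 + 2.06 = 4.63.
Reliability = 4.63 / 5.06 = 0.9150.

0.9150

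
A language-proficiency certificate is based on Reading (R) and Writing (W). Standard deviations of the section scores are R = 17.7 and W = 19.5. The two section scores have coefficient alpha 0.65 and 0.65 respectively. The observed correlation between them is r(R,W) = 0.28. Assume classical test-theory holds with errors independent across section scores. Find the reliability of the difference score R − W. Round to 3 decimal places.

0.515

Var(R−W) = 17.7² + 19.5² − 2·17.7·19.5·0.28 = 693.54 − 193.284 = 500.256.
Under uncorrelated errors the observed covariances equal the true-score covariances, so only the own-variance terms attenuate.
True-score variance = [17.7²·0.65 + 19.5²·0.65] − 193.284 = 450.801 − 193.284 = 257.517.
Reliability = 257.517 / 500.256 = 0.515.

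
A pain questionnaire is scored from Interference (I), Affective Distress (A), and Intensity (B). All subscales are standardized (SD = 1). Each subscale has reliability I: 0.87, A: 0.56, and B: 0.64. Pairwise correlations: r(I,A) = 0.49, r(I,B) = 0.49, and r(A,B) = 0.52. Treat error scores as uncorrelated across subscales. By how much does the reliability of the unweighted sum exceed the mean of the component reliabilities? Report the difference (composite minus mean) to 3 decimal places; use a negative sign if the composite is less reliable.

0.155

Var(sum) = 3 + 3 = 6; true-score variance = 2.07 + 3 = 5.07; composite reliability = 0.8450.
Mean component reliability = 0.6900.
Difference = 0.8450 − 0.6900 = 0.155.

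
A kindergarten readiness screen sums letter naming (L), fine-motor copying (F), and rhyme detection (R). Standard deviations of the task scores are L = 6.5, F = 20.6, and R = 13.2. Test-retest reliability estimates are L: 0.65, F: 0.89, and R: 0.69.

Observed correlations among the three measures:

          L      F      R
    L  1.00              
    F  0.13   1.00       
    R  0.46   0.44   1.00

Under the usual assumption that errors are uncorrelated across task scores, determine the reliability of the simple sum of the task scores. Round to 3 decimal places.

0.884

Var(L+F+R) = 6.5² + 20.6² + 13.2² + 2·[6.5·20.6·0.13 + 6.5·13.2·0.46 + 20.6·13.2·0.44] = 640.85 + 353.04 = 993.89.
With uncorrelated errors the cross-covariances are all true-score covariance, so they carry over unchanged; only the diagonal terms shrink to ρᵢσᵢ².
True-score variance = [6.5²·0.65 + 20.6²·0.89 + 13.2²·0.69] + 353.04 = 525.369 + 353.04 = 878.408.
Reliability = 878.408 / 993.89 = 0.884.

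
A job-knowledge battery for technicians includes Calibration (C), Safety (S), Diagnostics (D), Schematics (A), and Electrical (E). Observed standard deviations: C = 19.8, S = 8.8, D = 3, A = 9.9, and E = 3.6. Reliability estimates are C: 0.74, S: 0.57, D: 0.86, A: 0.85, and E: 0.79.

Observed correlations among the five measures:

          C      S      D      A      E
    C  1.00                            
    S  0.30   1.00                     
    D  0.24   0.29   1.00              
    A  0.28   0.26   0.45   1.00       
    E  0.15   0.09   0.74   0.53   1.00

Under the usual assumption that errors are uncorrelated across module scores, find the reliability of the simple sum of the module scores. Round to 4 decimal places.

Var(C+S+D+A+E) = 19.8² + 8.8² + 3² + 9.9² + 3.6² + 2·[19.8·8.8·0.30 + 19.8·3·0.24 + 19.8·9.9·0.28 + 19.8·3.6·0.15 + 8.8·3·0.29 + 8.8·9.9·0.26 + 8.8·3.6·0.09 + 3·9.9·0.45 + 3·3.6·0.74 + 9.9·3.6·0.53] = 589.45 + 411.02 = 1000.47.
With uncorrelated errors the cross-covariances are all true-score covariance, so they carry over unchanged; only the diagonal terms shrink to ρᵢσᵢ².
True-score variance = [19.8²·0.74 + 8.8²·0.57 + 3²·0.86 + 9.9²·0.85 + 3.6²·0.79] + 411.02 = 435.537 + 411.02 = 846.558.
Reliability = 846.558 / 1000.47 = 0.8462.

0.8462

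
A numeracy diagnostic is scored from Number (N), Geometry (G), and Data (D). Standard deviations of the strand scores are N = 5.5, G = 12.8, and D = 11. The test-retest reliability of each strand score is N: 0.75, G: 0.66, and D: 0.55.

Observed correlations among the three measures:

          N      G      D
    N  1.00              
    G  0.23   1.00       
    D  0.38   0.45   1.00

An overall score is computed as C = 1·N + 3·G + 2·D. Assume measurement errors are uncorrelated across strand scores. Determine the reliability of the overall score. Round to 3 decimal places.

Var(C) = 5.5² + 3²·12.8² + 2²·11² + 2·[3·5.5·12.8·0.23 + 2·5.5·11·0.38 + 6·12.8·11·0.45] = 1988.81 + 949.432 = 2938.24.
Under uncorrelated errors the observed covariances equal the true-score covariances, so only the own-variance terms attenuate.
True-score variance = [5.5²·0.75 + 3²·12.8²·0.66 + 2²·11²·0.55] + 949.432 = 1262.1 + 949.432 = 2211.53.
Reliability = 2211.53 / 2938.24 = 0.753.

0.753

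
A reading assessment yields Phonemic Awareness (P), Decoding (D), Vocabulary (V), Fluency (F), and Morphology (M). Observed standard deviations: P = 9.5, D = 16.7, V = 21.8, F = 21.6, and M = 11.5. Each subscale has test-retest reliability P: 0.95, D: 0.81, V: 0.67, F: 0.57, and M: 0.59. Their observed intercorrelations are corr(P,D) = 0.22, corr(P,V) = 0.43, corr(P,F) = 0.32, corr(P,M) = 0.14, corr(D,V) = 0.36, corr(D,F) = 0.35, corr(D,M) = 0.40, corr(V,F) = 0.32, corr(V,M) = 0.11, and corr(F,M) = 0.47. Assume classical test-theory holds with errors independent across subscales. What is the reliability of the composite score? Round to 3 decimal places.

Var(P+D+V+F+M) = 9.5² + 16.7² + 21.8² + 21.6² + 11.5² + 2·[9.5·16.7·0.22 + 9.5·21.8·0.43 + 9.5·21.6·0.32 + 9.5·11.5·0.14 + 16.7·21.8·0.36 + 16.7·21.6·0.35 + 16.7·11.5·0.40 + 21.8·21.6·0.32 + 21.8·11.5·0.11 + 21.6·11.5·0.47] = 1443.19 + 1668.11 = 3111.3.
Under uncorrelated errors the observed covariances equal the true-score covariances, so only the own-variance terms attenuate.
True-score variance = [9.5²·0.95 + 16.7²·0.81 + 21.8²·0.67 + 21.6²·0.57 + 11.5²·0.59] + 1668.11 = 974.016 + 1668.11 = 2642.13.
Reliability = 2642.13 / 3111.3 = 0.849.

0.849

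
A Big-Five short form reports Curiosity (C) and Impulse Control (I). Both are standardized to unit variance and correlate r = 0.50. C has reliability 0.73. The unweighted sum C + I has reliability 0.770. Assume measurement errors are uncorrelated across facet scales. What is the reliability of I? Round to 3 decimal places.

0.580

Var(C+I) = 2 + 2·0.50 = 3.000.
True-score variance = ρ_C + ρ_I + 2·0.50, so 0.770 = (0.73 + ρ_I + 1.00) / 3.000.
ρ_I = 0.770·3.000 − 0.73 − 1.00 = 0.580.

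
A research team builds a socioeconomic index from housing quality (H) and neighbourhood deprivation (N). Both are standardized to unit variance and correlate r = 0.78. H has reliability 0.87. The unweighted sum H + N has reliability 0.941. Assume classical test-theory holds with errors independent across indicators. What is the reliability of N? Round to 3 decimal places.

Var(H+N) = 2 + 2·0.78 = 3.560.
True-score variance = ρ_H + ρ_N + 2·0.78, so 0.941 = (0.87 + ρ_N + 1.56) / 3.560.
ρ_N = 0.941·3.560 − 0.87 − 1.56 = 0.920.

0.920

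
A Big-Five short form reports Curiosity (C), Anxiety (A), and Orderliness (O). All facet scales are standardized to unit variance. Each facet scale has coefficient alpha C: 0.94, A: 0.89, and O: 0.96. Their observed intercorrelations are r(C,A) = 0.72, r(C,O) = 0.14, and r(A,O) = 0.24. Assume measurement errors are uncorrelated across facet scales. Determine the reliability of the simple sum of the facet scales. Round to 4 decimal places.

Var(C+A+O) = 3 + 2·[0.72 + 0.14 + 0.24] = 3 + 2.2 = 5.2.
With uncorrelated errors the cross-covariances are all true-score covariance, so they carry over unchanged; only the diagonal terms shrink to ρᵢσᵢ².
True-score variance = [0.94 + 0.89 + 0.96] + 2.2 = 2.79 + 2.2 = 4.99.
Reliability = 4.99 / 5.2 = 0.9596.

0.9596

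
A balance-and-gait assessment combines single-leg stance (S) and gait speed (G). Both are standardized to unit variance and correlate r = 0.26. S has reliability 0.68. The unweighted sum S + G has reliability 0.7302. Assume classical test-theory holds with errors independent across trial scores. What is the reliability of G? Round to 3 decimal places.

Var(S+G) = 2 + 2·0.26 = 2.520.
True-score variance = ρ_S + ρ_G + 2·0.26, so 0.7302 = (0.68 + ρ_G + 0.52) / 2.520.
ρ_G = 0.7302·2.520 − 0.68 − 0.52 = 0.640.

0.640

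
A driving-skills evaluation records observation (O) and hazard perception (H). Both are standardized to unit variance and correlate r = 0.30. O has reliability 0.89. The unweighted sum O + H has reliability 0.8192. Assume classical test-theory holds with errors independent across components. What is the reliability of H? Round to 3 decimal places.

Var(O+H) = 2 + 2·0.30 = 2.600.
True-score variance = ρ_O + ρ_H + 2·0.30, so 0.8192 = (0.89 + ρ_H + 0.60) / 2.600.
ρ_H = 0.8192·2.600 − 0.89 − 0.60 = 0.640.

0.640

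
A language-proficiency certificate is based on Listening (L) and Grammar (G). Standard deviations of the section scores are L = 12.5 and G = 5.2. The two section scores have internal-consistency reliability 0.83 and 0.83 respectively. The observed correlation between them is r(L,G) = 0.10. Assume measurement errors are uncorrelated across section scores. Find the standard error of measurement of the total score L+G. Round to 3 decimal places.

Var(total) = 183.29 + 13 = 196.29.
True-score variance = 152.131 + 13 = 165.131, so reliability = 0.8413.
Error variance = 196.29 − 165.131 = 31.1593; SEM = √31.1593 = 5.582.

5.582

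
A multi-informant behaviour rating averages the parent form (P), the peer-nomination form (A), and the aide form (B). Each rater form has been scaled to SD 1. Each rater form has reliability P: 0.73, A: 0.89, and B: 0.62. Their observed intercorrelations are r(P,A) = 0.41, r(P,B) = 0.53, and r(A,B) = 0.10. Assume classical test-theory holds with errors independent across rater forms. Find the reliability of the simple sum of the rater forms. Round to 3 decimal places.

0.850

Var(P+A+B) = 3 + 2·[0.41 + 0.53 + 0.10] = 3 + 2.08 = 5.08.
Because errors are independent across components, Cov(Tᵢ,Tⱼ) = Cov(Xᵢ,Xⱼ); the off-diagonal part of the true-score variance is the same as above.
True-score variance = [0.73 + 0.89 + 0.62] + 2.08 = 2.24 + 2.08 = 4.32.
Reliability = 4.32 / 5.08 = 0.850.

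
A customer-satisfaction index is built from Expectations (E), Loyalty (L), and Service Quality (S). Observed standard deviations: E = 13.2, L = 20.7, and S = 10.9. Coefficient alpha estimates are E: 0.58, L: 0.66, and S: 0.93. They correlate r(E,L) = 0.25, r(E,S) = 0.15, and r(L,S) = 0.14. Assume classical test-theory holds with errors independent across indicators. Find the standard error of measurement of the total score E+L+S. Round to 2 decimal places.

15.07

Var(total) = 721.54 + 242.96 = 964.5.
True-score variance = 494.356 + 242.96 = 737.316, so reliability = 0.7645.
Error variance = 964.5 − 737.316 = 227.184; SEM = √227.184 = 15.07.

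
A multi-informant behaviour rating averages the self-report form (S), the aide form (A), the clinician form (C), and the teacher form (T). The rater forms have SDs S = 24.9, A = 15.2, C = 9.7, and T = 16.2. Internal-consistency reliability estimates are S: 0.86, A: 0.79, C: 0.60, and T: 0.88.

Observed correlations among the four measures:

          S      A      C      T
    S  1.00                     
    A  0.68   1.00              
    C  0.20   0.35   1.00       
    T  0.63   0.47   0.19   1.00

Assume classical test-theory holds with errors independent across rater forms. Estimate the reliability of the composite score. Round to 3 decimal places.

Var(S+A+C+T) = 24.9² + 15.2² + 9.7² + 16.2² + 2·[24.9·15.2·0.68 + 24.9·9.7·0.20 + 24.9·16.2·0.63 + 15.2·9.7·0.35 + 15.2·16.2·0.47 + 9.7·16.2·0.19] = 1207.58 + 1513.99 = 2721.57.
Because errors are independent across components, Cov(Tᵢ,Tⱼ) = Cov(Xᵢ,Xⱼ); the off-diagonal part of the true-score variance is the same as above.
True-score variance = [24.9²·0.86 + 15.2²·0.79 + 9.7²·0.60 + 16.2²·0.88] + 1513.99 = 1003.13 + 1513.99 = 2517.12.
Reliability = 2517.12 / 2721.57 = 0.925.

0.925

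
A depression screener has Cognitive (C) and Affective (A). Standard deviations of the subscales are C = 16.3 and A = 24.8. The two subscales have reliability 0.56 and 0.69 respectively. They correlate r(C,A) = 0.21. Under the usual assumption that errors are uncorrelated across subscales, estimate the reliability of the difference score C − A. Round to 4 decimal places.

Var(C−A) = 16.3² + 24.8² − 2·16.3·24.8·0.21 = 880.73 − 169.781 = 710.949.
Under uncorrelated errors the observed covariances equal the true-score covariances, so only the own-variance terms attenuate.
True-score variance = [16.3²·0.56 + 24.8²·0.69] − 169.781 = 573.164 − 169.781 = 403.383.
Reliability = 403.383 / 710.949 = 0.5674.

0.5674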